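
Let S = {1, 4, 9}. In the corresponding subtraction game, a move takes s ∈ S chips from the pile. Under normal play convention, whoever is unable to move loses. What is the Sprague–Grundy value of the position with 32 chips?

n :  0  1  2  3  4  5  6  7  8  9 10 11 12 13 14 15 16 17 18 19 20 21 22 23 24 25 26 27 28 29 30 31 32
G :  0  1  0  1  2  0  1  0  1  2  0  1  0  1  2  0  1  0  1  2  0  1  0  1  2  0  1  0  1  2  0  1  0

0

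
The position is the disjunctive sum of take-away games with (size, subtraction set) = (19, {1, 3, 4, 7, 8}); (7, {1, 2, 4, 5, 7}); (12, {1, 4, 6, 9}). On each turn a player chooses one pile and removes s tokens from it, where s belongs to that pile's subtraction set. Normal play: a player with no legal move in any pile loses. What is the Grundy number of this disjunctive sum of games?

5

Pile A, S = {1, 3, 4, 7, 8}:
G(0) = 0
G(1) = mex{0} = 1
G(2) = mex{1} = 0
G(3) = mex{0,0} = 1
G(4) = mex{1,1,0} = 2
G(5) = mex{2,0,1} = 3
G(6) = mex{3,1,0} = 2
G(7) = mex{2,2,1,0} = 3
G(8) = mex{3,3,2,1,0} = 4
G(9) = mex{4,2,3,0,1} = 5
G(10) = mex{5,3,2,1,0} = 4
G(11) = mex{4,4,3,2,1} = 0
G(12) = mex{0,5,4,3,2} = 1
G(13) = mex{1,4,5,2,3} = 0
G(14) = mex{0,0,4,3,2} = 1
G(15) = mex{1,1,0,4,3} = 2
G(16) = mex{2,0,1,5,4} = 3
G(17) = mex{3,1,0,4,5} = 2
G(18) = mex{2,2,1,0,4} = 3
G(19) = mex{3,3,2,1,0} = 4
G_A(19) = 4.
Pile B, S = {1, 2, 4, 5, 7}:
G(0) = 0
G(1) = mex{0} = 1
G(2) = mex{1,0} = 2
G(3) = mex{2,1} = 0
G(4) = mex{0,2,0} = 1
G(5) = mex{1,0,1,0} = 2
G(6) = mex{2,1,2,1} = 0
G(7) = mex{0,2,0,2,0} = 1
G_B(7) = 1.
Pile C, S = {1, 4, 6, 9}:
n :  0  1  2  3  4  5  6  7  8  9 10 11 12
G :  0  1  0  1  2  0  1  0  1  2  0  1  0
G_C(12) = 0.
Combined Grundy value = 4 ⊕ 1 ⊕ 0 = 5.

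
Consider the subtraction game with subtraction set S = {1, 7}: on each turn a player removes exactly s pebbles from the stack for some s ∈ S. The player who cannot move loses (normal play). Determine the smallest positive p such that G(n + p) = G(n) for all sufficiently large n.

G(0) = 0
G(1) = mex{0} = 1
G(2) = mex{1} = 0
G(3) = mex{0} = 1
G(4) = mex{1} = 0
G(5) = mex{0} = 1
G(6) = mex{1} = 0
G(7) = mex{0,0} = 1
G(8) = mex{1,1} = 0
G(9) = mex{0,0} = 1
G(10) = mex{1,1} = 0
G(11) = mex{0,0} = 1
G(12) = mex{1,1} = 0
G(13) = mex{0,0} = 1
G(14) = mex{1,1} = 0
G(n+2) = G(n) holds for n = 0,…,6 (a full window of length max(S) = 7), so the sequence is purely periodic with period 2.

2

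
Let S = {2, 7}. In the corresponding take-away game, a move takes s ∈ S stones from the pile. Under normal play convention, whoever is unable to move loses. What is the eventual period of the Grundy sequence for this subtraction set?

9

n :  0  1  2  3  4  5  6  7  8  9 10 11 12 13 14 15 16 17 18 19
G :  0  0  1  1  0  0  1  1  2  0  0  1  1  0  0  1  1  2  0  0
G(n+9) = G(n) holds for n = 0,…,6 (a full window of length max(S) = 7), so the sequence is purely periodic with period 9.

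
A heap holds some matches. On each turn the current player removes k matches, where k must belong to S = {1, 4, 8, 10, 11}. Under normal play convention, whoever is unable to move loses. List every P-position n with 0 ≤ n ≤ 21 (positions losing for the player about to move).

G(0) = 0
G(1) = mex{0} = 1
G(2) = mex{1} = 0
G(3) = mex{0} = 1
G(4) = mex{1,0} = 2
G(5) = mex{2,1} = 0
G(6) = mex{0,0} = 1
G(7) = mex{1,1} = 0
G(8) = mex{0,2,0} = 1
G(9) = mex{1,0,1} = 2
G(10) = mex{2,1,0,0} = 3
G(11) = mex{3,0,1,1,0} = 2
G(12) = mex{2,1,2,0,1} = 3
G(13) = mex{3,2,0,1,0} = 4
G(14) = mex{4,3,1,2,1} = 0
G(15) = mex{0,2,0,0,2} = 1
G(16) = mex{1,3,1,1,0} = 2
G(17) = mex{2,4,2,0,1} = 3
G(18) = mex{3,0,3,1,0} = 2
G(19) = mex{2,1,2,2,1} = 0
G(20) = mex{0,2,3,3,2} = 1
G(21) = mex{1,3,4,2,3} = 0
P-positions are exactly the n with G(n) = 0.

0, 2, 5, 7, 14, 19, 21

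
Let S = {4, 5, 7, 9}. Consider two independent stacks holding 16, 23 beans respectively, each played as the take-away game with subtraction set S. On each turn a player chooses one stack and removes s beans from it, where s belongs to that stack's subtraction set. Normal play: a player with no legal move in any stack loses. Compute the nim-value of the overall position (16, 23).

All stacks use S = {4, 5, 7, 9}:
G(0) = 0
G(1) = mex{} = 0
G(2) = mex{} = 0
G(3) = mex{} = 0
G(4) = mex{0} = 1
G(5) = mex{0,0} = 1
G(6) = mex{0,0} = 1
G(7) = mex{0,0,0} = 1
G(8) = mex{1,0,0} = 2
G(9) = mex{1,1,0,0} = 2
G(10) = mex{1,1,0,0} = 2
G(11) = mex{1,1,1,0} = 2
G(12) = mex{2,1,1,0} = 3
G(13) = mex{2,2,1,1} = 0
G(14) = mex{2,2,1,1} = 0
G(15) = mex{2,2,2,1} = 0
G(16) = mex{3,2,2,1} = 0
G(17) = mex{0,3,2,2} = 1
G(18) = mex{0,0,2,2} = 1
G(19) = mex{0,0,3,2} = 1
G(20) = mex{0,0,0,2} = 1
G(21) = mex{1,0,0,3} = 2
G(22) = mex{1,1,0,0} = 2
G(23) = mex{1,1,0,0} = 2
Stack A: G(16) = 0.
Stack B: G(23) = 2.
Combined Grundy value = 0 ⊕ 2 = 2.

2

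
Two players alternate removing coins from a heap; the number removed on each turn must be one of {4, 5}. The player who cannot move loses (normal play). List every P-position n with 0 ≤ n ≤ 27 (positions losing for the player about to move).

0, 1, 2, 3, 9, 10, 11, 12, 18, 19, 20, 21, 27

n :  0  1  2  3  4  5  6  7  8  9 10 11 12 13 14 15 16 17 18 19 20 21 22 23 24 25 26 27
G :  0  0  0  0  1  1  1  1  2  0  0  0  0  1  1  1  1  2  0  0  0  0  1  1  1  1  2  0
P-positions are exactly the n with G(n) = 0.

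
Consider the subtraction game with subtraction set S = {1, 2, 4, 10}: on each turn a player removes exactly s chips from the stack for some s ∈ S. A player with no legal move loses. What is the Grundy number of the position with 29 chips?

2

G(0) = 0
G(1) = mex{0} = 1
G(2) = mex{1,0} = 2
G(3) = mex{2,1} = 0
G(4) = mex{0,2,0} = 1
G(5) = mex{1,0,1} = 2
G(6) = mex{2,1,2} = 0
G(7) = mex{0,2,0} = 1
G(8) = mex{1,0,1} = 2
G(9) = mex{2,1,2} = 0
G(10) = mex{0,2,0,0} = 1
G(11) = mex{1,0,1,1} = 2
G(12) = mex{2,1,2,2} = 0
G(13) = mex{0,2,0,0} = 1
G(14) = mex{1,0,1,1} = 2
G(15) = mex{2,1,2,2} = 0
G(16) = mex{0,2,0,0} = 1
G(17) = mex{1,0,1,1} = 2
G(18) = mex{2,1,2,2} = 0
G(19) = mex{0,2,0,0} = 1
G(20) = mex{1,0,1,1} = 2
G(21) = mex{2,1,2,2} = 0
G(22) = mex{0,2,0,0} = 1
G(23) = mex{1,0,1,1} = 2
G(24) = mex{2,1,2,2} = 0
G(25) = mex{0,2,0,0} = 1
G(26) = mex{1,0,1,1} = 2
G(27) = mex{2,1,2,2} = 0
G(28) = mex{0,2,0,0} = 1
G(29) = mex{1,0,1,1} = 2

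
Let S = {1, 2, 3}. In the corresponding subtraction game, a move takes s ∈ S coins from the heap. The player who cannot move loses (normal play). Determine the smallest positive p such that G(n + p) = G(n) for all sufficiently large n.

n :  0  1  2  3  4  5  6  7  8  9 10 11 12 13 14
G :  0  1  2  3  0  1  2  3  0  1  2  3  0  1  2
G(n+4) = G(n) holds for n = 0,…,2 (a full window of length max(S) = 3), so the sequence is purely periodic with period 4.

4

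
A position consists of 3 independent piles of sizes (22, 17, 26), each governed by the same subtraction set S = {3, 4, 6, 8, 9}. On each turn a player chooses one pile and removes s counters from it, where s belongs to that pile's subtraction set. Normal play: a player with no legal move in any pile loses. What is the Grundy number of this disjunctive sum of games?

2

All piles use S = {3, 4, 6, 8, 9}:
G(0) = 0
G(1) = mex{} = 0
G(2) = mex{} = 0
G(3) = mex{0} = 1
G(4) = mex{0,0} = 1
G(5) = mex{0,0} = 1
G(6) = mex{1,0,0} = 2
G(7) = mex{1,1,0} = 2
G(8) = mex{1,1,0,0} = 2
G(9) = mex{2,1,1,0,0} = 3
G(10) = mex{2,2,1,0,0} = 3
G(11) = mex{2,2,1,1,0} = 3
G(12) = mex{3,2,2,1,1} = 0
G(13) = mex{3,3,2,1,1} = 0
G(14) = mex{3,3,2,2,1} = 0
G(15) = mex{0,3,3,2,2} = 1
G(16) = mex{0,0,3,2,2} = 1
G(17) = mex{0,0,3,3,2} = 1
G(18) = mex{1,0,0,3,3} = 2
G(19) = mex{1,1,0,3,3} = 2
G(20) = mex{1,1,0,0,3} = 2
G(21) = mex{2,1,1,0,0} = 3
G(22) = mex{2,2,1,0,0} = 3
G(23) = mex{2,2,1,1,0} = 3
G(24) = mex{3,2,2,1,1} = 0
G(25) = mex{3,3,2,1,1} = 0
G(26) = mex{3,3,2,2,1} = 0
Pile A: G(22) = 3.
Pile B: G(17) = 1.
Pile C: G(26) = 0.
Combined Grundy value = 3 ⊕ 1 ⊕ 0 = 2.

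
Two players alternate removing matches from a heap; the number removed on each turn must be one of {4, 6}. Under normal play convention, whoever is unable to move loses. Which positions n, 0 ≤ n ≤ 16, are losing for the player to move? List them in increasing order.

n :  0  1  2  3  4  5  6  7  8  9 10 11 12 13 14 15 16
G :  0  0  0  0  1  1  1  1  2  2  0  0  0  0  1  1  1
P-positions are exactly the n with G(n) = 0.

0, 1, 2, 3, 10, 11, 12, 13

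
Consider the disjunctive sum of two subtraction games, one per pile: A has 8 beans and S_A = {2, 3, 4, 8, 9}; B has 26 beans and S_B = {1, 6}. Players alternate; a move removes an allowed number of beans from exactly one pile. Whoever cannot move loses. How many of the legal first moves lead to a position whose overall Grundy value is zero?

0

Pile A, S = {2, 3, 4, 8, 9}:
G(0) = 0
G(1) = mex{} = 0
G(2) = mex{0} = 1
G(3) = mex{0,0} = 1
G(4) = mex{1,0,0} = 2
G(5) = mex{1,1,0} = 2
G(6) = mex{2,1,1} = 0
G(7) = mex{2,2,1} = 0
G(8) = mex{0,2,2,0} = 1
G_A(8) = 1.
Pile B, S = {1, 6}:
G(0) = 0
G(1) = mex{0} = 1
G(2) = mex{1} = 0
G(3) = mex{0} = 1
G(4) = mex{1} = 0
G(5) = mex{0} = 1
G(6) = mex{1,0} = 2
G(7) = mex{2,1} = 0
G(8) = mex{0,0} = 1
G(9) = mex{1,1} = 0
G(10) = mex{0,0} = 1
G(11) = mex{1,1} = 0
G(12) = mex{0,2} = 1
G(13) = mex{1,0} = 2
G(14) = mex{2,1} = 0
G(15) = mex{0,0} = 1
G(16) = mex{1,1} = 0
G(17) = mex{0,0} = 1
G(18) = mex{1,1} = 0
G(19) = mex{0,2} = 1
G(20) = mex{1,0} = 2
G(21) = mex{2,1} = 0
G(22) = mex{0,0} = 1
G(23) = mex{1,1} = 0
G(24) = mex{0,0} = 1
G(25) = mex{1,1} = 0
G(26) = mex{0,2} = 1
G_B(26) = 1.
Combined Grundy value = 1 ⊕ 1 = 0.
A winning move leaves total XOR = 0, i.e. changes one component's Grundy value g to g ⊕ X where X is the current total.
Pile A: target g' = 1⊕0 = 1, but every legal move changes the Grundy value (mex property), so 0 moves.
Pile B: target g' = 1⊕0 = 1, but every legal move changes the Grundy value (mex property), so 0 moves.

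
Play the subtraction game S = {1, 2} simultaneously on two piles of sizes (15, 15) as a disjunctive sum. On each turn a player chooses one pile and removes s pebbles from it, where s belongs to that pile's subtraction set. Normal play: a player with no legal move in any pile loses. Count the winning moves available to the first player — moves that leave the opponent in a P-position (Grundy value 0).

All piles use S = {1, 2}:
n :  0  1  2  3  4  5  6  7  8  9 10 11 12 13 14 15
G :  0  1  2  0  1  2  0  1  2  0  1  2  0  1  2  0
Pile A: G(15) = 0.
Pile B: G(15) = 0.
Combined Grundy value = 0 ⊕ 0 = 0.
A winning move leaves total XOR = 0, i.e. changes one component's Grundy value g to g ⊕ X where X is the current total.
Pile A: target g' = 0⊕0 = 0, but every legal move changes the Grundy value (mex property), so 0 moves.
Pile B: target g' = 0⊕0 = 0, but every legal move changes the Grundy value (mex property), so 0 moves.

0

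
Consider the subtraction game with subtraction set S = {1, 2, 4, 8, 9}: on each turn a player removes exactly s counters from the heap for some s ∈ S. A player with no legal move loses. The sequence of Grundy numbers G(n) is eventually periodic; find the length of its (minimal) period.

n :  0  1  2  3  4  5  6  7  8  9 10 11 12 13 14 15 16 17 18 19 20 21 22 23 24 25 26 27
G :  0  1  2  0  1  2  0  1  2  3  4  5  3  0  1  2  0  1  2  0  1  2  3  4  5  3  0  1
G(n+13) = G(n) holds for n = 0,…,8 (a full window of length max(S) = 9), so the sequence is purely periodic with period 13.

13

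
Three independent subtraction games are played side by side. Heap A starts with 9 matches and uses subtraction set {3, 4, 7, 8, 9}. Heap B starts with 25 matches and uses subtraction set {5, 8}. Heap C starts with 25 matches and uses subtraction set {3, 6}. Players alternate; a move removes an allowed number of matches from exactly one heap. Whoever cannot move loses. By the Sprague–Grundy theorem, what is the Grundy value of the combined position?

3

Heap A, S = {3, 4, 7, 8, 9}:
G(0) = 0
G(1) = mex{} = 0
G(2) = mex{} = 0
G(3) = mex{0} = 1
G(4) = mex{0,0} = 1
G(5) = mex{0,0} = 1
G(6) = mex{1,0} = 2
G(7) = mex{1,1,0} = 2
G(8) = mex{1,1,0,0} = 2
G(9) = mex{2,1,0,0,0} = 3
G_A(9) = 3.
Heap B, S = {5, 8}:
G(0) = 0
G(1) = mex{} = 0
G(2) = mex{} = 0
G(3) = mex{} = 0
G(4) = mex{} = 0
G(5) = mex{0} = 1
G(6) = mex{0} = 1
G(7) = mex{0} = 1
G(8) = mex{0,0} = 1
G(9) = mex{0,0} = 1
G(10) = mex{1,0} = 2
G(11) = mex{1,0} = 2
G(12) = mex{1,0} = 2
G(13) = mex{1,1} = 0
G(14) = mex{1,1} = 0
G(15) = mex{2,1} = 0
G(16) = mex{2,1} = 0
G(17) = mex{2,1} = 0
G(18) = mex{0,2} = 1
G(19) = mex{0,2} = 1
G(20) = mex{0,2} = 1
G(21) = mex{0,0} = 1
G(22) = mex{0,0} = 1
G(23) = mex{1,0} = 2
G(24) = mex{1,0} = 2
G(25) = mex{1,0} = 2
G_B(25) = 2.
Heap C, S = {3, 6}:
n :  0  1  2  3  4  5  6  7  8  9 10 11 12 13 14 15 16 17 18 19 20 21 22 23 24 25
G :  0  0  0  1  1  1  2  2  2  0  0  0  1  1  1  2  2  2  0  0  0  1  1  1  2  2
G_C(25) = 2.
Combined Grundy value = 3 ⊕ 2 ⊕ 2 = 3.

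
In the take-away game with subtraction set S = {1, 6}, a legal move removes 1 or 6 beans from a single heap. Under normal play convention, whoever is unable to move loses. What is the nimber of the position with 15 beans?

1

n :  0  1  2  3  4  5  6  7  8  9 10 11 12 13 14 15
G :  0  1  0  1  0  1  2  0  1  0  1  0  1  2  0  1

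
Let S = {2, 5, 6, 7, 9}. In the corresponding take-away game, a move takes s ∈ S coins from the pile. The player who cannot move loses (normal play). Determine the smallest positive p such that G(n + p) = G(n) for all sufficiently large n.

G(0) = 0
G(1) = mex{} = 0
G(2) = mex{0} = 1
G(3) = mex{0} = 1
G(4) = mex{1} = 0
G(5) = mex{1,0} = 2
G(6) = mex{0,0,0} = 1
G(7) = mex{2,1,0,0} = 3
G(8) = mex{1,1,1,0} = 2
G(9) = mex{3,0,1,1,0} = 2
G(10) = mex{2,2,0,1,0} = 3
G(11) = mex{2,1,2,0,1} = 3
G(12) = mex{3,3,1,2,1} = 0
G(13) = mex{3,2,3,1,0} = 4
G(14) = mex{0,2,2,3,2} = 1
G(15) = mex{4,3,2,2,1} = 0
G(16) = mex{1,3,3,2,3} = 0
G(17) = mex{0,0,3,3,2} = 1
G(18) = mex{0,4,0,3,2} = 1
G(19) = mex{1,1,4,0,3} = 2
G(20) = mex{1,0,1,4,3} = 2
G(21) = mex{2,0,0,1,0} = 3
G(22) = mex{2,1,0,0,4} = 3
G(23) = mex{3,1,1,0,1} = 2
G(24) = mex{3,2,1,1,0} = 4
G(25) = mex{2,2,2,1,0} = 3
G(26) = mex{4,3,2,2,1} = 0
G(27) = mex{3,3,3,2,1} = 0
G(28) = mex{0,2,3,3,2} = 1
G(29) = mex{0,4,2,3,2} = 1
G(30) = mex{1,3,4,2,3} = 0
G(31) = mex{1,0,3,4,3} = 2
G(32) = mex{0,0,0,3,2} = 1
G(33) = mex{2,1,0,0,4} = 3
G(34) = mex{1,1,1,0,3} = 2
G(35) = mex{3,0,1,1,0} = 2
G(36) = mex{2,2,0,1,0} = 3
G(37) = mex{2,1,2,0,1} = 3
G(38) = mex{3,3,1,2,1} = 0
G(39) = mex{3,2,3,1,0} = 4
G(40) = mex{0,2,2,3,2} = 1
G(41) = mex{4,3,2,2,1} = 0
G(42) = mex{1,3,3,2,3} = 0
G(43) = mex{0,0,3,3,2} = 1
G(44) = mex{0,4,0,3,2} = 1
G(45) = mex{1,1,4,0,3} = 2
G(46) = mex{1,0,1,4,3} = 2
G(47) = mex{2,0,0,1,0} = 3
G(48) = mex{2,1,0,0,4} = 3
G(49) = mex{3,1,1,0,1} = 2
G(50) = mex{3,2,1,1,0} = 4
G(51) = mex{2,2,2,1,0} = 3
G(52) = mex{4,3,2,2,1} = 0
G(53) = mex{3,3,3,2,1} = 0
G(n+26) = G(n) holds for n = 0,…,8 (a full window of length max(S) = 9), so the sequence is purely periodic with period 26.

26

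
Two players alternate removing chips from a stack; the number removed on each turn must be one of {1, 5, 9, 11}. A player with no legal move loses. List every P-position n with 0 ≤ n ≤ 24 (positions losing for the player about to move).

G(0) = 0
G(1) = mex{0} = 1
G(2) = mex{1} = 0
G(3) = mex{0} = 1
G(4) = mex{1} = 0
G(5) = mex{0,0} = 1
G(6) = mex{1,1} = 0
G(7) = mex{0,0} = 1
G(8) = mex{1,1} = 0
G(9) = mex{0,0,0} = 1
G(10) = mex{1,1,1} = 0
G(11) = mex{0,0,0,0} = 1
G(12) = mex{1,1,1,1} = 0
G(13) = mex{0,0,0,0} = 1
G(14) = mex{1,1,1,1} = 0
G(15) = mex{0,0,0,0} = 1
G(16) = mex{1,1,1,1} = 0
G(17) = mex{0,0,0,0} = 1
G(18) = mex{1,1,1,1} = 0
G(19) = mex{0,0,0,0} = 1
G(20) = mex{1,1,1,1} = 0
G(21) = mex{0,0,0,0} = 1
G(22) = mex{1,1,1,1} = 0
G(23) = mex{0,0,0,0} = 1
G(24) = mex{1,1,1,1} = 0
P-positions are exactly the n with G(n) = 0.

0, 2, 4, 6, 8, 10, 12, 14, 16, 18, 20, 22, 24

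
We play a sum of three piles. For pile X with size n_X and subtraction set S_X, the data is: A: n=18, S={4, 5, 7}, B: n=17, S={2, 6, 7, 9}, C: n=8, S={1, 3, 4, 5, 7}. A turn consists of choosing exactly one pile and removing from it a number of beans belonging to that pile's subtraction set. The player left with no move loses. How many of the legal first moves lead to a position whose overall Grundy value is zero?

0

Pile A, S = {4, 5, 7}:
n :  0  1  2  3  4  5  6  7  8  9 10 11 12 13 14 15 16 17 18
G :  0  0  0  0  1  1  1  1  2  2  2  0  0  0  0  1  1  1  1
G_A(18) = 1.
Pile B, S = {2, 6, 7, 9}:
n :  0  1  2  3  4  5  6  7  8  9 10 11 12 13 14 15 16 17
G :  0  0  1  1  0  0  1  1  2  2  3  3  2  2  3  0  0  1
G_B(17) = 1.
Pile C, S = {1, 3, 4, 5, 7}:
n : 0 1 2 3 4 5 6 7 8
G : 0 1 0 1 2 3 2 3 0
G_C(8) = 0.
Combined Grundy value = 1 ⊕ 1 ⊕ 0 = 0.
A winning move leaves total XOR = 0, i.e. changes one component's Grundy value g to g ⊕ X where X is the current total.
Pile A: target g' = 1⊕0 = 1, but every legal move changes the Grundy value (mex property), so 0 moves.
Pile B: target g' = 1⊕0 = 1, but every legal move changes the Grundy value (mex property), so 0 moves.
Pile C: target g' = 0⊕0 = 0, but every legal move changes the Grundy value (mex property), so 0 moves.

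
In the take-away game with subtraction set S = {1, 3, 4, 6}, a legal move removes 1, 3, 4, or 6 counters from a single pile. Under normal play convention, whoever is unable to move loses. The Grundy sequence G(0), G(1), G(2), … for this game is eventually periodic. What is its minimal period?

n :  0  1  2  3  4  5  6  7  8  9 10 11 12 13 14 15
G :  0  1  0  1  2  3  2  0  1  0  1  2  3  2  0  1
G(n+7) = G(n) holds for n = 0,…,5 (a full window of length max(S) = 6), so the sequence is purely periodic with period 7.

7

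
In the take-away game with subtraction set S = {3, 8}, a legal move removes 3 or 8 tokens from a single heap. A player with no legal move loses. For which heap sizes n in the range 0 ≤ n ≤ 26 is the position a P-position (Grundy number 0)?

n :  0  1  2  3  4  5  6  7  8  9 10 11 12 13 14 15 16 17 18 19 20 21 22 23 24 25 26
G :  0  0  0  1  1  1  0  0  2  1  1  0  0  0  1  1  1  0  0  2  1  1  0  0  0  1  1
P-positions are exactly the n with G(n) = 0.

0, 1, 2, 6, 7, 11, 12, 13, 17, 18, 22, 23, 24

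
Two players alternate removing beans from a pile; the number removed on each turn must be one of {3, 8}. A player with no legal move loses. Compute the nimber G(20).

1

n :  0  1  2  3  4  5  6  7  8  9 10 11 12 13 14 15 16 17 18 19 20
G :  0  0  0  1  1  1  0  0  2  1  1  0  0  0  1  1  1  0  0  2  1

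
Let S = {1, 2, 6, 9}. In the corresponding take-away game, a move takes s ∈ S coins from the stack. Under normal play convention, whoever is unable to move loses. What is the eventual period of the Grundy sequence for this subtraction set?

7

n :  0  1  2  3  4  5  6  7  8  9 10 11 12 13 14 15 16 17
G :  0  1  2  0  1  2  3  0  1  2  0  1  2  3  0  1  2  0
G(n+7) = G(n) holds for n = 0,…,8 (a full window of length max(S) = 9), so the sequence is purely periodic with period 7.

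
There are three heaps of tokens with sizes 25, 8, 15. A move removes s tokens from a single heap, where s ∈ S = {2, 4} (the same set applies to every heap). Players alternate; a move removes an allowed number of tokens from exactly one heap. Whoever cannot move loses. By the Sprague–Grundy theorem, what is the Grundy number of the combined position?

All heaps use S = {2, 4}:
G(0) = 0
G(1) = mex{} = 0
G(2) = mex{0} = 1
G(3) = mex{0} = 1
G(4) = mex{1,0} = 2
G(5) = mex{1,0} = 2
G(6) = mex{2,1} = 0
G(7) = mex{2,1} = 0
G(8) = mex{0,2} = 1
G(9) = mex{0,2} = 1
G(10) = mex{1,0} = 2
G(11) = mex{1,0} = 2
G(12) = mex{2,1} = 0
G(13) = mex{2,1} = 0
G(14) = mex{0,2} = 1
G(15) = mex{0,2} = 1
G(16) = mex{1,0} = 2
G(17) = mex{1,0} = 2
G(18) = mex{2,1} = 0
G(19) = mex{2,1} = 0
G(20) = mex{0,2} = 1
G(21) = mex{0,2} = 1
G(22) = mex{1,0} = 2
G(23) = mex{1,0} = 2
G(24) = mex{2,1} = 0
G(25) = mex{2,1} = 0
Heap A: G(25) = 0.
Heap B: G(8) = 1.
Heap C: G(15) = 1.
Combined Grundy value = 0 ⊕ 1 ⊕ 1 = 0.

0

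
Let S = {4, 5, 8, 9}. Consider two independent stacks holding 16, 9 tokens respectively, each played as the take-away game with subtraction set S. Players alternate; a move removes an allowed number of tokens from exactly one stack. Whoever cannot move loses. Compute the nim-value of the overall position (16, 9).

2

All stacks use S = {4, 5, 8, 9}:
G(0) = 0
G(1) = mex{} = 0
G(2) = mex{} = 0
G(3) = mex{} = 0
G(4) = mex{0} = 1
G(5) = mex{0,0} = 1
G(6) = mex{0,0} = 1
G(7) = mex{0,0} = 1
G(8) = mex{1,0,0} = 2
G(9) = mex{1,1,0,0} = 2
G(10) = mex{1,1,0,0} = 2
G(11) = mex{1,1,0,0} = 2
G(12) = mex{2,1,1,0} = 3
G(13) = mex{2,2,1,1} = 0
G(14) = mex{2,2,1,1} = 0
G(15) = mex{2,2,1,1} = 0
G(16) = mex{3,2,2,1} = 0
Stack A: G(16) = 0.
Stack B: G(9) = 2.
Combined Grundy value = 0 ⊕ 2 = 2.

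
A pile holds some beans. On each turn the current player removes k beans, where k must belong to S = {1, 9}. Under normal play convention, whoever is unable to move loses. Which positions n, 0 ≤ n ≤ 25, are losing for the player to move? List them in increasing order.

G(0) = 0
G(1) = mex{0} = 1
G(2) = mex{1} = 0
G(3) = mex{0} = 1
G(4) = mex{1} = 0
G(5) = mex{0} = 1
G(6) = mex{1} = 0
G(7) = mex{0} = 1
G(8) = mex{1} = 0
G(9) = mex{0,0} = 1
G(10) = mex{1,1} = 0
G(11) = mex{0,0} = 1
G(12) = mex{1,1} = 0
G(13) = mex{0,0} = 1
G(14) = mex{1,1} = 0
G(15) = mex{0,0} = 1
G(16) = mex{1,1} = 0
G(17) = mex{0,0} = 1
G(18) = mex{1,1} = 0
G(19) = mex{0,0} = 1
G(20) = mex{1,1} = 0
G(21) = mex{0,0} = 1
G(22) = mex{1,1} = 0
G(23) = mex{0,0} = 1
G(24) = mex{1,1} = 0
G(25) = mex{0,0} = 1
P-positions are exactly the n with G(n) = 0.

0, 2, 4, 6, 8, 10, 12, 14, 16, 18, 20, 22, 24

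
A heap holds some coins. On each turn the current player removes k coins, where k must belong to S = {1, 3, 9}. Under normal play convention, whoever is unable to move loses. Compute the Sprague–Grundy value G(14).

G(0) = 0
G(1) = mex{0} = 1
G(2) = mex{1} = 0
G(3) = mex{0,0} = 1
G(4) = mex{1,1} = 0
G(5) = mex{0,0} = 1
G(6) = mex{1,1} = 0
G(7) = mex{0,0} = 1
G(8) = mex{1,1} = 0
G(9) = mex{0,0,0} = 1
G(10) = mex{1,1,1} = 0
G(11) = mex{0,0,0} = 1
G(12) = mex{1,1,1} = 0
G(13) = mex{0,0,0} = 1
G(14) = mex{1,1,1} = 0

0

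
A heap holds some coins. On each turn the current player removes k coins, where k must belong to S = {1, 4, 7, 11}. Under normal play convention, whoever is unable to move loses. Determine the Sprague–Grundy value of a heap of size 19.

1

G(0) = 0
G(1) = mex{0} = 1
G(2) = mex{1} = 0
G(3) = mex{0} = 1
G(4) = mex{1,0} = 2
G(5) = mex{2,1} = 0
G(6) = mex{0,0} = 1
G(7) = mex{1,1,0} = 2
G(8) = mex{2,2,1} = 0
G(9) = mex{0,0,0} = 1
G(10) = mex{1,1,1} = 0
G(11) = mex{0,2,2,0} = 1
G(12) = mex{1,0,0,1} = 2
G(13) = mex{2,1,1,0} = 3
G(14) = mex{3,0,2,1} = 4
G(15) = mex{4,1,0,2} = 3
G(16) = mex{3,2,1,0} = 4
G(17) = mex{4,3,0,1} = 2
G(18) = mex{2,4,1,2} = 0
G(19) = mex{0,3,2,0} = 1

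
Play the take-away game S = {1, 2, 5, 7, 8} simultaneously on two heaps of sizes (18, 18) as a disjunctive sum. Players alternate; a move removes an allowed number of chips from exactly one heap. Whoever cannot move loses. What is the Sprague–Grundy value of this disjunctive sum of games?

All heaps use S = {1, 2, 5, 7, 8}:
G(0) = 0
G(1) = mex{0} = 1
G(2) = mex{1,0} = 2
G(3) = mex{2,1} = 0
G(4) = mex{0,2} = 1
G(5) = mex{1,0,0} = 2
G(6) = mex{2,1,1} = 0
G(7) = mex{0,2,2,0} = 1
G(8) = mex{1,0,0,1,0} = 2
G(9) = mex{2,1,1,2,1} = 0
G(10) = mex{0,2,2,0,2} = 1
G(11) = mex{1,0,0,1,0} = 2
G(12) = mex{2,1,1,2,1} = 0
G(13) = mex{0,2,2,0,2} = 1
G(14) = mex{1,0,0,1,0} = 2
G(15) = mex{2,1,1,2,1} = 0
G(16) = mex{0,2,2,0,2} = 1
G(17) = mex{1,0,0,1,0} = 2
G(18) = mex{2,1,1,2,1} = 0
Heap A: G(18) = 0.
Heap B: G(18) = 0.
Combined Grundy value = 0 ⊕ 0 = 0.

0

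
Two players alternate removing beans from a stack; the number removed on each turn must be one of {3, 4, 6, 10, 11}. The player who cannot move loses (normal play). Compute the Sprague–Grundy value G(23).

0

n :  0  1  2  3  4  5  6  7  8  9 10 11 12 13 14 15 16 17 18 19 20 21 22 23
G :  0  0  0  1  1  1  2  2  2  0  3  3  1  4  0  2  0  1  3  1  2  0  2  0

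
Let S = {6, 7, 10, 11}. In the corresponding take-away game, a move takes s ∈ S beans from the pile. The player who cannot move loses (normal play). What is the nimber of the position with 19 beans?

0

G(0) = 0
G(1) = mex{} = 0
G(2) = mex{} = 0
G(3) = mex{} = 0
G(4) = mex{} = 0
G(5) = mex{} = 0
G(6) = mex{0} = 1
G(7) = mex{0,0} = 1
G(8) = mex{0,0} = 1
G(9) = mex{0,0} = 1
G(10) = mex{0,0,0} = 1
G(11) = mex{0,0,0,0} = 1
G(12) = mex{1,0,0,0} = 2
G(13) = mex{1,1,0,0} = 2
G(14) = mex{1,1,0,0} = 2
G(15) = mex{1,1,0,0} = 2
G(16) = mex{1,1,1,0} = 2
G(17) = mex{1,1,1,1} = 0
G(18) = mex{2,1,1,1} = 0
G(19) = mex{2,2,1,1} = 0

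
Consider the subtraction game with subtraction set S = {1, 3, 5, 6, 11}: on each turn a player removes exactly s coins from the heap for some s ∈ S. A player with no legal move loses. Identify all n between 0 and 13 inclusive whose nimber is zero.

n :  0  1  2  3  4  5  6  7  8  9 10 11 12 13
G :  0  1  0  1  0  1  2  3  2  3  2  3  0  1
P-positions are exactly the n with G(n) = 0.

0, 2, 4, 12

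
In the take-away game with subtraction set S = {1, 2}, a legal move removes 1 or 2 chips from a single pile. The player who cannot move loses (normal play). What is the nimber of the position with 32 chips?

G(0) = 0
G(1) = mex{0} = 1
G(2) = mex{1,0} = 2
G(3) = mex{2,1} = 0
G(4) = mex{0,2} = 1
G(5) = mex{1,0} = 2
G(6) = mex{2,1} = 0
G(7) = mex{0,2} = 1
G(8) = mex{1,0} = 2
G(9) = mex{2,1} = 0
G(10) = mex{0,2} = 1
G(11) = mex{1,0} = 2
G(12) = mex{2,1} = 0
G(13) = mex{0,2} = 1
G(14) = mex{1,0} = 2
G(15) = mex{2,1} = 0
G(16) = mex{0,2} = 1
G(17) = mex{1,0} = 2
G(18) = mex{2,1} = 0
G(19) = mex{0,2} = 1
G(20) = mex{1,0} = 2
G(21) = mex{2,1} = 0
G(22) = mex{0,2} = 1
G(23) = mex{1,0} = 2
G(24) = mex{2,1} = 0
G(25) = mex{0,2} = 1
G(26) = mex{1,0} = 2
G(27) = mex{2,1} = 0
G(28) = mex{0,2} = 1
G(29) = mex{1,0} = 2
G(30) = mex{2,1} = 0
G(31) = mex{0,2} = 1
G(32) = mex{1,0} = 2

2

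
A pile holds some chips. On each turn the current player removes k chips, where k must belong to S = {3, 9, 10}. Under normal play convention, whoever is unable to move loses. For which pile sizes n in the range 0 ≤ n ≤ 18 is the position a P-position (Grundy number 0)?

0, 1, 2, 6, 7, 8, 13, 14

n :  0  1  2  3  4  5  6  7  8  9 10 11 12 13 14 15 16 17 18
G :  0  0  0  1  1  1  0  0  0  1  1  1  2  0  0  3  1  1  2
P-positions are exactly the n with G(n) = 0.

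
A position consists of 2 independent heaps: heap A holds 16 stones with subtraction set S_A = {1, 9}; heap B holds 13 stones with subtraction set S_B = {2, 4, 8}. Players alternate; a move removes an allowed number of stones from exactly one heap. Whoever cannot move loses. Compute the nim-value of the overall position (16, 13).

Heap A, S = {1, 9}:
n :  0  1  2  3  4  5  6  7  8  9 10 11 12 13 14 15 16
G :  0  1  0  1  0  1  0  1  0  1  0  1  0  1  0  1  0
G_A(16) = 0.
Heap B, S = {2, 4, 8}:
n :  0  1  2  3  4  5  6  7  8  9 10 11 12 13
G :  0  0  1  1  2  2  0  0  1  1  2  2  0  0
G_B(13) = 0.
Combined Grundy value = 0 ⊕ 0 = 0.

0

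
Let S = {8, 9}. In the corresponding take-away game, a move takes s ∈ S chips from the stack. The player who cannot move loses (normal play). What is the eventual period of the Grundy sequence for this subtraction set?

17

n :  0  1  2  3  4  5  6  7  8  9 10 11 12 13 14 15 16 17 18 19 20 21 22 23 24 25 26 27 28 29 30 31 32 33 34 35
G :  0  0  0  0  0  0  0  0  1  1  1  1  1  1  1  1  2  0  0  0  0  0  0  0  0  1  1  1  1  1  1  1  1  2  0  0
G(n+17) = G(n) holds for n = 0,…,8 (a full window of length max(S) = 9), so the sequence is purely periodic with period 17.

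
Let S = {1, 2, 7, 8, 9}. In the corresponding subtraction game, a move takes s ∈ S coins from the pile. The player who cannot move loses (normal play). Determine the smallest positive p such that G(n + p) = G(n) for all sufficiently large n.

n :  0  1  2  3  4  5  6  7  8  9 10 11 12 13 14 15 16 17 18 19 20 21 22 23 24 25 26 27 28 29 30 31 32 33
G :  0  1  2  0  1  2  0  1  2  3  4  5  3  4  5  3  0  1  2  0  1  2  0  1  2  3  4  5  3  4  5  3  0  1
G(n+16) = G(n) holds for n = 0,…,8 (a full window of length max(S) = 9), so the sequence is purely periodic with period 16.

16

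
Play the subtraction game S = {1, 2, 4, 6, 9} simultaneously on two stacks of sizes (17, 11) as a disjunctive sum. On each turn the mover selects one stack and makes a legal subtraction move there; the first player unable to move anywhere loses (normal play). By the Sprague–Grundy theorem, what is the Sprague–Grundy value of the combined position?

1

All stacks use S = {1, 2, 4, 6, 9}:
G(0) = 0
G(1) = mex{0} = 1
G(2) = mex{1,0} = 2
G(3) = mex{2,1} = 0
G(4) = mex{0,2,0} = 1
G(5) = mex{1,0,1} = 2
G(6) = mex{2,1,2,0} = 3
G(7) = mex{3,2,0,1} = 4
G(8) = mex{4,3,1,2} = 0
G(9) = mex{0,4,2,0,0} = 1
G(10) = mex{1,0,3,1,1} = 2
G(11) = mex{2,1,4,2,2} = 0
G(12) = mex{0,2,0,3,0} = 1
G(13) = mex{1,0,1,4,1} = 2
G(14) = mex{2,1,2,0,2} = 3
G(15) = mex{3,2,0,1,3} = 4
G(16) = mex{4,3,1,2,4} = 0
G(17) = mex{0,4,2,0,0} = 1
Stack A: G(17) = 1.
Stack B: G(11) = 0.
Combined Grundy value = 1 ⊕ 0 = 1.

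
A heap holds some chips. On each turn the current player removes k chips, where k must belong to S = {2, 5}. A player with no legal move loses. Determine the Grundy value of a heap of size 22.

G(0) = 0
G(1) = mex{} = 0
G(2) = mex{0} = 1
G(3) = mex{0} = 1
G(4) = mex{1} = 0
G(5) = mex{1,0} = 2
G(6) = mex{0,0} = 1
G(7) = mex{2,1} = 0
G(8) = mex{1,1} = 0
G(9) = mex{0,0} = 1
G(10) = mex{0,2} = 1
G(11) = mex{1,1} = 0
G(12) = mex{1,0} = 2
G(13) = mex{0,0} = 1
G(14) = mex{2,1} = 0
G(15) = mex{1,1} = 0
G(16) = mex{0,0} = 1
G(17) = mex{0,2} = 1
G(18) = mex{1,1} = 0
G(19) = mex{1,0} = 2
G(20) = mex{0,0} = 1
G(21) = mex{2,1} = 0
G(22) = mex{1,1} = 0

0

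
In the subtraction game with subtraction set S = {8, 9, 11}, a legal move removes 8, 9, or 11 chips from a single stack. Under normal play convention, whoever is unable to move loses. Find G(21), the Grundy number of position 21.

0

n :  0  1  2  3  4  5  6  7  8  9 10 11 12 13 14 15 16 17 18 19 20 21
G :  0  0  0  0  0  0  0  0  1  1  1  1  1  1  1  1  2  2  2  0  0  0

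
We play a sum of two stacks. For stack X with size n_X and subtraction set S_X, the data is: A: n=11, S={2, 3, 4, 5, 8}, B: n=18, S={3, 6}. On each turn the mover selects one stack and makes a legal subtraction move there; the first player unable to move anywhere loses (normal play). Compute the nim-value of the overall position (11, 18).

Stack A, S = {2, 3, 4, 5, 8}:
n :  0  1  2  3  4  5  6  7  8  9 10 11
G :  0  0  1  1  2  2  3  0  4  1  5  2
G_A(11) = 2.
Stack B, S = {3, 6}:
n :  0  1  2  3  4  5  6  7  8  9 10 11 12 13 14 15 16 17 18
G :  0  0  0  1  1  1  2  2  2  0  0  0  1  1  1  2  2  2  0
G_B(18) = 0.
Combined Grundy value = 2 ⊕ 0 = 2.

2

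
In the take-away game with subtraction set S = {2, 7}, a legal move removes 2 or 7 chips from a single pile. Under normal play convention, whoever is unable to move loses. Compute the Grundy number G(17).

2

G(0) = 0
G(1) = mex{} = 0
G(2) = mex{0} = 1
G(3) = mex{0} = 1
G(4) = mex{1} = 0
G(5) = mex{1} = 0
G(6) = mex{0} = 1
G(7) = mex{0,0} = 1
G(8) = mex{1,0} = 2
G(9) = mex{1,1} = 0
G(10) = mex{2,1} = 0
G(11) = mex{0,0} = 1
G(12) = mex{0,0} = 1
G(13) = mex{1,1} = 0
G(14) = mex{1,1} = 0
G(15) = mex{0,2} = 1
G(16) = mex{0,0} = 1
G(17) = mex{1,0} = 2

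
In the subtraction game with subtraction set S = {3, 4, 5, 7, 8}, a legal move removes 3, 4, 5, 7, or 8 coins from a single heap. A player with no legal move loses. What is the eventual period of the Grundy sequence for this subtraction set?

G(0) = 0
G(1) = mex{} = 0
G(2) = mex{} = 0
G(3) = mex{0} = 1
G(4) = mex{0,0} = 1
G(5) = mex{0,0,0} = 1
G(6) = mex{1,0,0} = 2
G(7) = mex{1,1,0,0} = 2
G(8) = mex{1,1,1,0,0} = 2
G(9) = mex{2,1,1,0,0} = 3
G(10) = mex{2,2,1,1,0} = 3
G(11) = mex{2,2,2,1,1} = 0
G(12) = mex{3,2,2,1,1} = 0
G(13) = mex{3,3,2,2,1} = 0
G(14) = mex{0,3,3,2,2} = 1
G(15) = mex{0,0,3,2,2} = 1
G(16) = mex{0,0,0,3,2} = 1
G(17) = mex{1,0,0,3,3} = 2
G(18) = mex{1,1,0,0,3} = 2
G(19) = mex{1,1,1,0,0} = 2
G(20) = mex{2,1,1,0,0} = 3
G(21) = mex{2,2,1,1,0} = 3
G(22) = mex{2,2,2,1,1} = 0
G(23) = mex{3,2,2,1,1} = 0
G(n+11) = G(n) holds for n = 0,…,7 (a full window of length max(S) = 8), so the sequence is purely periodic with period 11.

11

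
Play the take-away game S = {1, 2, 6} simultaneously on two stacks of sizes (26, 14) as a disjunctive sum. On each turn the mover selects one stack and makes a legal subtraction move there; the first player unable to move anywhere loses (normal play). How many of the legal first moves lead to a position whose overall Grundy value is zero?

2

All stacks use S = {1, 2, 6}:
G(0) = 0
G(1) = mex{0} = 1
G(2) = mex{1,0} = 2
G(3) = mex{2,1} = 0
G(4) = mex{0,2} = 1
G(5) = mex{1,0} = 2
G(6) = mex{2,1,0} = 3
G(7) = mex{3,2,1} = 0
G(8) = mex{0,3,2} = 1
G(9) = mex{1,0,0} = 2
G(10) = mex{2,1,1} = 0
G(11) = mex{0,2,2} = 1
G(12) = mex{1,0,3} = 2
G(13) = mex{2,1,0} = 3
G(14) = mex{3,2,1} = 0
G(15) = mex{0,3,2} = 1
G(16) = mex{1,0,0} = 2
G(17) = mex{2,1,1} = 0
G(18) = mex{0,2,2} = 1
G(19) = mex{1,0,3} = 2
G(20) = mex{2,1,0} = 3
G(21) = mex{3,2,1} = 0
G(22) = mex{0,3,2} = 1
G(23) = mex{1,0,0} = 2
G(24) = mex{2,1,1} = 0
G(25) = mex{0,2,2} = 1
G(26) = mex{1,0,3} = 2
Stack A: G(26) = 2.
Stack B: G(14) = 0.
Combined Grundy value = 2 ⊕ 0 = 2.
A winning move leaves total XOR = 0, i.e. changes one component's Grundy value g to g ⊕ X where X is the current total.
Stack A: need g' = 2⊕2 = 0. Options: 26−1→G=1, 26−2→G=0, 26−6→G=3. Hits: 1.
Stack B: need g' = 0⊕2 = 2. Options: 14−1→G=3, 14−2→G=2, 14−6→G=1. Hits: 1.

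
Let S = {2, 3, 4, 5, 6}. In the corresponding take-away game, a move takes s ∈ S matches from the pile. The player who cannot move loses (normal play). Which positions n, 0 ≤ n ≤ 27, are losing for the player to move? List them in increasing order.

n :  0  1  2  3  4  5  6  7  8  9 10 11 12 13 14 15 16 17 18 19 20 21 22 23 24 25 26 27
G :  0  0  1  1  2  2  3  3  0  0  1  1  2  2  3  3  0  0  1  1  2  2  3  3  0  0  1  1
P-positions are exactly the n with G(n) = 0.

0, 1, 8, 9, 16, 17, 24, 25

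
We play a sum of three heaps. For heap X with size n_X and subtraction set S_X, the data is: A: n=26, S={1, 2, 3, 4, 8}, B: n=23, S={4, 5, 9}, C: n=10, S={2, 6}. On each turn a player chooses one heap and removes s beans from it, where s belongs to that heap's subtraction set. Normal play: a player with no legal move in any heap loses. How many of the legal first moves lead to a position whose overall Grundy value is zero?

Heap A, S = {1, 2, 3, 4, 8}:
n :  0  1  2  3  4  5  6  7  8  9 10 11 12 13 14 15 16 17 18 19 20 21 22 23 24 25 26
G :  0  1  2  3  4  0  1  2  3  4  0  1  2  3  4  0  1  2  3  4  0  1  2  3  4  0  1
G_A(26) = 1.
Heap B, S = {4, 5, 9}:
G(0) = 0
G(1) = mex{} = 0
G(2) = mex{} = 0
G(3) = mex{} = 0
G(4) = mex{0} = 1
G(5) = mex{0,0} = 1
G(6) = mex{0,0} = 1
G(7) = mex{0,0} = 1
G(8) = mex{1,0} = 2
G(9) = mex{1,1,0} = 2
G(10) = mex{1,1,0} = 2
G(11) = mex{1,1,0} = 2
G(12) = mex{2,1,0} = 3
G(13) = mex{2,2,1} = 0
G(14) = mex{2,2,1} = 0
G(15) = mex{2,2,1} = 0
G(16) = mex{3,2,1} = 0
G(17) = mex{0,3,2} = 1
G(18) = mex{0,0,2} = 1
G(19) = mex{0,0,2} = 1
G(20) = mex{0,0,2} = 1
G(21) = mex{1,0,3} = 2
G(22) = mex{1,1,0} = 2
G(23) = mex{1,1,0} = 2
G_B(23) = 2.
Heap C, S = {2, 6}:
n :  0  1  2  3  4  5  6  7  8  9 10
G :  0  0  1  1  0  0  1  1  0  0  1
G_C(10) = 1.
Combined Grundy value = 1 ⊕ 2 ⊕ 1 = 2.
A winning move leaves total XOR = 0, i.e. changes one component's Grundy value g to g ⊕ X where X is the current total.
Heap A: need g' = 1⊕2 = 3. Options: 26−1→G=0, 26−2→G=4, 26−3→G=3, 26−4→G=2, 26−8→G=3. Hits: 2.
Heap B: need g' = 2⊕2 = 0. Options: 23−4→G=1, 23−5→G=1, 23−9→G=0. Hits: 1.
Heap C: need g' = 1⊕2 = 3. Options: 10−2→G=0, 10−6→G=0. Hits: 0.

3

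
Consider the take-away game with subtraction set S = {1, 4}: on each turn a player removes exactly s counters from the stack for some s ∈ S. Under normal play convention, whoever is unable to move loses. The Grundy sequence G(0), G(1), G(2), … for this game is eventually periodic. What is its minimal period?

G(0) = 0
G(1) = mex{0} = 1
G(2) = mex{1} = 0
G(3) = mex{0} = 1
G(4) = mex{1,0} = 2
G(5) = mex{2,1} = 0
G(6) = mex{0,0} = 1
G(7) = mex{1,1} = 0
G(8) = mex{0,2} = 1
G(9) = mex{1,0} = 2
G(10) = mex{2,1} = 0
G(11) = mex{0,0} = 1
G(12) = mex{1,1} = 0
G(13) = mex{0,2} = 1
G(14) = mex{1,0} = 2
G(n+5) = G(n) holds for n = 0,…,3 (a full window of length max(S) = 4), so the sequence is purely periodic with period 5.

5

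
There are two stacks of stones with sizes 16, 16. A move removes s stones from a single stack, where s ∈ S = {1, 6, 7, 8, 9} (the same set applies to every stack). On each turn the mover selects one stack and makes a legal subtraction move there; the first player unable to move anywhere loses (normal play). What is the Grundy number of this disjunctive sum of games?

0

All stacks use S = {1, 6, 7, 8, 9}:
n :  0  1  2  3  4  5  6  7  8  9 10 11 12 13 14 15 16
G :  0  1  0  1  0  1  2  3  2  3  2  3  4  5  0  1  0
Stack A: G(16) = 0.
Stack B: G(16) = 0.
Combined Grundy value = 0 ⊕ 0 = 0.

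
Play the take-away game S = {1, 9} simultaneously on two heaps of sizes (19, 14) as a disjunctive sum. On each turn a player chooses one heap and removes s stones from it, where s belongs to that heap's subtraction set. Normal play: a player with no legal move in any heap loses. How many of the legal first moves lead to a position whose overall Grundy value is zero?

4

All heaps use S = {1, 9}:
n :  0  1  2  3  4  5  6  7  8  9 10 11 12 13 14 15 16 17 18 19
G :  0  1  0  1  0  1  0  1  0  1  0  1  0  1  0  1  0  1  0  1
Heap A: G(19) = 1.
Heap B: G(14) = 0.
Combined Grundy value = 1 ⊕ 0 = 1.
A winning move leaves total XOR = 0, i.e. changes one component's Grundy value g to g ⊕ X where X is the current total.
Heap A: need g' = 1⊕1 = 0. Options: 19−1→G=0, 19−9→G=0. Hits: 2.
Heap B: need g' = 0⊕1 = 1. Options: 14−1→G=1, 14−9→G=1. Hits: 2.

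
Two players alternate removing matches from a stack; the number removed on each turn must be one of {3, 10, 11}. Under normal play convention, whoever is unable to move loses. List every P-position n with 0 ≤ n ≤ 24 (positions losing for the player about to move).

0, 1, 2, 6, 7, 8, 14, 15, 20, 21, 22

G(0) = 0
G(1) = mex{} = 0
G(2) = mex{} = 0
G(3) = mex{0} = 1
G(4) = mex{0} = 1
G(5) = mex{0} = 1
G(6) = mex{1} = 0
G(7) = mex{1} = 0
G(8) = mex{1} = 0
G(9) = mex{0} = 1
G(10) = mex{0,0} = 1
G(11) = mex{0,0,0} = 1
G(12) = mex{1,0,0} = 2
G(13) = mex{1,1,0} = 2
G(14) = mex{1,1,1} = 0
G(15) = mex{2,1,1} = 0
G(16) = mex{2,0,1} = 3
G(17) = mex{0,0,0} = 1
G(18) = mex{0,0,0} = 1
G(19) = mex{3,1,0} = 2
G(20) = mex{1,1,1} = 0
G(21) = mex{1,1,1} = 0
G(22) = mex{2,2,1} = 0
G(23) = mex{0,2,2} = 1
G(24) = mex{0,0,2} = 1
P-positions are exactly the n with G(n) = 0.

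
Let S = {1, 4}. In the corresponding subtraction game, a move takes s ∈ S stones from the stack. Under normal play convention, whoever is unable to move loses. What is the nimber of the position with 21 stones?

1

n :  0  1  2  3  4  5  6  7  8  9 10 11 12 13 14 15 16 17 18 19 20 21
G :  0  1  0  1  2  0  1  0  1  2  0  1  0  1  2  0  1  0  1  2  0  1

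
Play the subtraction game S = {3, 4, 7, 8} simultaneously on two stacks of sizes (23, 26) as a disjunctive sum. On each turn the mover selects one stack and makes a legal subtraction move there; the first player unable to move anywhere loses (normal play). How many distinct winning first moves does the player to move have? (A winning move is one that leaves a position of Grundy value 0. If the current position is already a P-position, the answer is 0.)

All stacks use S = {3, 4, 7, 8}:
n :  0  1  2  3  4  5  6  7  8  9 10 11 12 13 14 15 16 17 18 19 20 21 22 23 24 25 26
G :  0  0  0  1  1  1  2  2  2  3  3  0  0  0  1  1  1  2  2  2  3  3  0  0  0  1  1
Stack A: G(23) = 0.
Stack B: G(26) = 1.
Combined Grundy value = 0 ⊕ 1 = 1.
A winning move leaves total XOR = 0, i.e. changes one component's Grundy value g to g ⊕ X where X is the current total.
Stack A: need g' = 0⊕1 = 1. Options: 23−3→G=3, 23−4→G=2, 23−7→G=1, 23−8→G=1. Hits: 2.
Stack B: need g' = 1⊕1 = 0. Options: 26−3→G=0, 26−4→G=0, 26−7→G=2, 26−8→G=2. Hits: 2.

4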